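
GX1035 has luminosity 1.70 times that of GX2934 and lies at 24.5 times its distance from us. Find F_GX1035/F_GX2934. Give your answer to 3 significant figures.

0.00283

F = L/(4πd²), so F_GX1035/F_GX2934 = (L_GX1035/L_GX2934) / (d_GX1035/d_GX2934)²
= 1.70 / (24.5)² = 1.70 / 600.2 = 0.002832.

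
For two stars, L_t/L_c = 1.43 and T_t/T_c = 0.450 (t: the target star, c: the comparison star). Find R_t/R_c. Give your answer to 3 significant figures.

5.91

L ∝ R²T⁴ gives R ∝ √L / T², so
R_t/R_c = √(1.43) / (0.450)² = 1.196 / 0.2025 = 5.905.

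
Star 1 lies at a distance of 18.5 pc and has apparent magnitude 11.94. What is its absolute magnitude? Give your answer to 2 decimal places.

M = m − 5 log₁₀(d/10 pc) = 11.94 − 5 log₁₀(18.5/10)
  = 11.94 − 5 × 0.267 = 11.94 − 1.34 = 10.60.

10.60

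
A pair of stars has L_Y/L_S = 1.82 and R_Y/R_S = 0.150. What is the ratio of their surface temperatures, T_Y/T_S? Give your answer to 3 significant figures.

3.00

L ∝ R²T⁴ gives T ∝ (L/R²)^(1/4), so
T_Y/T_S = (1.82 / 0.150²)^(1/4) = (80.89)^(1/4) = 2.999.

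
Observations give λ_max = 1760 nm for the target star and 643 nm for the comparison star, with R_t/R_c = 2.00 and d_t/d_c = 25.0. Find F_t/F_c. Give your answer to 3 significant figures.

Wien's law: T_t/T_c = λ_c/λ_t = 643/1760 = 0.3653.
L_t/L_c = (R_t/R_c)²(T_t/T_c)⁴ = (2.00)²(0.3653)⁴ = 0.07126.
F_t/F_c = (L_t/L_c)/(d_t/d_c)² = 0.07126/(25.0)² = 1.140×10^-4.

1.14×10^-4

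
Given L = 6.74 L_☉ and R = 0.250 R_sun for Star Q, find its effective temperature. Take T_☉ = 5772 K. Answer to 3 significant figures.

1.86×10^4 K

T/T_☉ = (L/L_☉)^(1/4) / (R/R_☉)^(1/2)
T = 5772 × (6.74)^(1/4) / √(0.250) = 5772 × 1.611 / 0.5000 = 1.860×10^4 K.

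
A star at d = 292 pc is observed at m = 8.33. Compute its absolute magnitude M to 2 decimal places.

1.00

M = m − 5 log₁₀(d/10 pc) = 8.33 − 5 log₁₀(292/10)
  = 8.33 − 5 × 1.465 = 8.33 − 7.33 = 1.00.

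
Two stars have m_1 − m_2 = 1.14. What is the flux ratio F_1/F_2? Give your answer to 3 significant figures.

F_1/F_2 = 10^(−(m_1 − m_2)/2.5) = 10^(-1.14/2.5) = 10^-0.456 = 0.3499.

0.350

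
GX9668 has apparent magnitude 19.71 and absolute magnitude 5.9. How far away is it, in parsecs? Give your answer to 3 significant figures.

5.78×10^3 pc

m − M = 5 log₁₀(d/10 pc)
19.71 − (5.9) = 13.81 = 5 log₁₀(d/10)
d = 10 × 10^(13.81/5) = 10 × 10^2.762 = 5781 pc.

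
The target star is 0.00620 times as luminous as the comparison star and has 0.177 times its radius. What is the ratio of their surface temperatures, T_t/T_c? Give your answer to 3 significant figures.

L ∝ R²T⁴ gives T ∝ (L/R²)^(1/4), so
T_t/T_c = (0.00620 / 0.177²)^(1/4) = (0.1979)^(1/4) = 0.6670.

0.667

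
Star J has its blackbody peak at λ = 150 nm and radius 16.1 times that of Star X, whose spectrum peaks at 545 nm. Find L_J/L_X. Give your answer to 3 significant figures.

Wien's law gives T ∝ 1/λ_max, so T_J/T_X = λ_X/λ_J = 545/150 = 3.633.
Then L ∝ R²T⁴ gives L_J/L_X = (16.1)² × (3.633)⁴ = 259.2 × 174.3 = 4.517×10^4.

4.52×10^4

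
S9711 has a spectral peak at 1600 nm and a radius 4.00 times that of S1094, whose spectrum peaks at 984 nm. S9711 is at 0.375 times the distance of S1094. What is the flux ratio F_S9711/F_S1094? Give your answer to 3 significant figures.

16.3

Wien's law: T_S9711/T_S1094 = λ_S1094/λ_S9711 = 984/1600 = 0.6150.
L_S9711/L_S1094 = (R_S9711/R_S1094)²(T_S9711/T_S1094)⁴ = (4.00)²(0.6150)⁴ = 2.289.
F_S9711/F_S1094 = (L_S9711/L_S1094)/(d_S9711/d_S1094)² = 2.289/(0.375)² = 16.28.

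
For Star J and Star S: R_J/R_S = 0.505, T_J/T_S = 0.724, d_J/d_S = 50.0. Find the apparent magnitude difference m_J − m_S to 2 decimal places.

11.38

L_J/L_S = (0.505)²(0.724)⁴ = 0.07007.
F_J/F_S = (L_J/L_S)/(d_J/d_S)² = 0.07007/2500 = 2.803×10^-5.
m_J − m_S = −2.5 log₁₀(2.803×10^-5) = 11.38.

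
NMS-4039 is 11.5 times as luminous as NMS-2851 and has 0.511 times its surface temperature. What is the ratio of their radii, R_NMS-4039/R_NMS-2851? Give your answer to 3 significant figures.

13.0

L ∝ R²T⁴ gives R ∝ √L / T², so
R_NMS-4039/R_NMS-2851 = √(11.5) / (0.511)² = 3.391 / 0.2611 = 12.99.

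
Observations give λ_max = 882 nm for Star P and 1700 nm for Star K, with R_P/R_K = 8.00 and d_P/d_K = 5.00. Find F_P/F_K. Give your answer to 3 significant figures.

Wien's law: T_P/T_K = λ_K/λ_P = 1700/882 = 1.927.
L_P/L_K = (R_P/R_K)²(T_P/T_K)⁴ = (8.00)²(1.927)⁴ = 883.3.
F_P/F_K = (L_P/L_K)/(d_P/d_K)² = 883.3/(5.00)² = 35.33.

35.3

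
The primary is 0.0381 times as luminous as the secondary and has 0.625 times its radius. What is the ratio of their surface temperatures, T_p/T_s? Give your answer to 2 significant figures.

0.56

L ∝ R²T⁴ gives T ∝ (L/R²)^(1/4), so
T_p/T_s = (0.0381 / 0.625²)^(1/4) = (0.09754)^(1/4) = 0.5588.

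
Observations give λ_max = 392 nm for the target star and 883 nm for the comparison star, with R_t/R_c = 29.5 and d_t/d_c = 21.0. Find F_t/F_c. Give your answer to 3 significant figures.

Wien's law: T_t/T_c = λ_c/λ_t = 883/392 = 2.253.
L_t/L_c = (R_t/R_c)²(T_t/T_c)⁴ = (29.5)²(2.253)⁴ = 2.240×10^4.
F_t/F_c = (L_t/L_c)/(d_t/d_c)² = 2.240×10^4/(21.0)² = 50.80.

50.8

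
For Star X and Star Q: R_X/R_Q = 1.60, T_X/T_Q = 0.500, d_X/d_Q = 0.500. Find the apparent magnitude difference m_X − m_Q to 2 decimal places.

L_X/L_Q = (1.60)²(0.500)⁴ = 0.1600.
F_X/F_Q = (L_X/L_Q)/(d_X/d_Q)² = 0.1600/0.2500 = 0.6400.
m_X − m_Q = −2.5 log₁₀(0.6400) = 0.48.

0.48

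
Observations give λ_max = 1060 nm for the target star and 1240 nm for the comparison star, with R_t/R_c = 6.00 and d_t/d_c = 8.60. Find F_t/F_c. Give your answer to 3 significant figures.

0.912

Wien's law: T_t/T_c = λ_c/λ_t = 1240/1060 = 1.170.
L_t/L_c = (R_t/R_c)²(T_t/T_c)⁴ = (6.00)²(1.170)⁴ = 67.42.
F_t/F_c = (L_t/L_c)/(d_t/d_c)² = 67.42/(8.60)² = 0.9115.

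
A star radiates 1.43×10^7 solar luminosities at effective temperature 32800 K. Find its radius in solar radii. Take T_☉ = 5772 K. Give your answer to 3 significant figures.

R/R_☉ = √(L/L_☉) / (T/T_☉)² = √(1.43×10^7) / (5.683)²
       = 3782 / 32.29 = 117.1.

117 solar radii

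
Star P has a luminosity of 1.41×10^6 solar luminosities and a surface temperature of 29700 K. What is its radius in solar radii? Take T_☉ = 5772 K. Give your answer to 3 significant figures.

R/R_☉ = √(L/L_☉) / (T/T_☉)² = √(1.41×10^6) / (5.146)²
       = 1187 / 26.48 = 44.85.

44.8 solar radii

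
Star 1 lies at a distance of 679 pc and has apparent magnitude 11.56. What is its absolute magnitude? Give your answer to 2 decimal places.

M = m − 5 log₁₀(d/10 pc) = 11.56 − 5 log₁₀(679/10)
  = 11.56 − 5 × 1.832 = 11.56 − 9.16 = 2.40.

2.40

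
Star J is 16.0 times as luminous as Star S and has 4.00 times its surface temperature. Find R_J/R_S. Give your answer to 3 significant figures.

L ∝ R²T⁴ gives R ∝ √L / T², so
R_J/R_S = √(16.0) / (4.00)² = 4.000 / 16.00 = 0.2500.

0.250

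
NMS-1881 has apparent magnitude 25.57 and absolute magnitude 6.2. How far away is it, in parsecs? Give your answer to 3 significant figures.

7.48×10^4 pc

m − M = 5 log₁₀(d/10 pc)
25.57 − (6.2) = 19.37 = 5 log₁₀(d/10)
d = 10 × 10^(19.37/5) = 10 × 10^3.874 = 7.482×10^4 pc.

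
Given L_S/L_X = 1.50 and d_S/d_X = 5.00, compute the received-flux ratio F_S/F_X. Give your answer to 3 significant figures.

0.0600

F = L/(4πd²), so F_S/F_X = (L_S/L_X) / (d_S/d_X)²
= 1.50 / (5.00)² = 1.50 / 25.00 = 0.06000.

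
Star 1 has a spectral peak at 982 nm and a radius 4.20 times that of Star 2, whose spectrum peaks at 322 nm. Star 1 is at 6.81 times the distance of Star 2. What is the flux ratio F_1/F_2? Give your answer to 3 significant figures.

Wien's law: T_1/T_2 = λ_2/λ_1 = 322/982 = 0.3279.
L_1/L_2 = (R_1/R_2)²(T_1/T_2)⁴ = (4.20)²(0.3279)⁴ = 0.2039.
F_1/F_2 = (L_1/L_2)/(d_1/d_2)² = 0.2039/(6.81)² = 0.004397.

0.00440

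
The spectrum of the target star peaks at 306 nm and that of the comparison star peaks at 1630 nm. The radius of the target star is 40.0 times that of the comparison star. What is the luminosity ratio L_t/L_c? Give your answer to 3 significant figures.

Wien's law gives T ∝ 1/λ_max, so T_t/T_c = λ_c/λ_t = 1630/306 = 5.327.
Then L ∝ R²T⁴ gives L_t/L_c = (40.0)² × (5.327)⁴ = 1600 × 805.1 = 1.288×10^6.

1.29×10^6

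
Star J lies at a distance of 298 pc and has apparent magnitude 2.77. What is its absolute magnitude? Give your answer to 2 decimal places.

-4.60

M = m − 5 log₁₀(d/10 pc) = 2.77 − 5 log₁₀(298/10)
  = 2.77 − 5 × 1.474 = 2.77 − 7.37 = -4.60.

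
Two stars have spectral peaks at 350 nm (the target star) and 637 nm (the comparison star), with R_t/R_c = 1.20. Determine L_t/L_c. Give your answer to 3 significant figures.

Wien's law gives T ∝ 1/λ_max, so T_t/T_c = λ_c/λ_t = 637/350 = 1.820.
Then L ∝ R²T⁴ gives L_t/L_c = (1.20)² × (1.820)⁴ = 1.440 × 10.97 = 15.80.

15.8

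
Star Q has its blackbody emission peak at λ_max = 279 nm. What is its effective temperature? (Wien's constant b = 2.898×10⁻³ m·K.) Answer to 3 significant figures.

T = b/λ_max = 2.898×10⁻³ / (279×10⁻⁹) = 1.039×10^4 K.

1.04×10^4 K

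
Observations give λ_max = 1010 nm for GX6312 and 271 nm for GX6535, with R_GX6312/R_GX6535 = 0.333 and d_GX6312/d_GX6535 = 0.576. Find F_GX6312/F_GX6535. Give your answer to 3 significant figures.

0.00173

Wien's law: T_GX6312/T_GX6535 = λ_GX6535/λ_GX6312 = 271/1010 = 0.2683.
L_GX6312/L_GX6535 = (R_GX6312/R_GX6535)²(T_GX6312/T_GX6535)⁴ = (0.333)²(0.2683)⁴ = 5.748×10^-4.
F_GX6312/F_GX6535 = (L_GX6312/L_GX6535)/(d_GX6312/d_GX6535)² = 5.748×10^-4/(0.576)² = 0.001732.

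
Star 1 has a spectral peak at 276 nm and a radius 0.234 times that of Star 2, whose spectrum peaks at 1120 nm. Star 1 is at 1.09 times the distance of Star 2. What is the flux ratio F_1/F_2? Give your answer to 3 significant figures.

12.5

Wien's law: T_1/T_2 = λ_2/λ_1 = 1120/276 = 4.058.
L_1/L_2 = (R_1/R_2)²(T_1/T_2)⁴ = (0.234)²(4.058)⁴ = 14.85.
F_1/F_2 = (L_1/L_2)/(d_1/d_2)² = 14.85/(1.09)² = 12.50.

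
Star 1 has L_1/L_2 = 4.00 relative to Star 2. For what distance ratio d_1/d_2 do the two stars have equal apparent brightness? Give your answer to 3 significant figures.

Equal flux requires L_1/d_1² = L_2/d_2², so d_1/d_2 = √(L_1/L_2)
= √(4.00) = 2.000.

2.00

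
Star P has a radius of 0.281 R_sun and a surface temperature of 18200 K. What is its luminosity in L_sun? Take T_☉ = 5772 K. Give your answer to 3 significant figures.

7.81 L_sun

L/L_☉ = (R/R_☉)² (T/T_☉)⁴ = (0.281)² × (18200/5772)⁴
       = 0.07896 × (3.153)⁴ = 0.07896 × 98.85 = 7.805.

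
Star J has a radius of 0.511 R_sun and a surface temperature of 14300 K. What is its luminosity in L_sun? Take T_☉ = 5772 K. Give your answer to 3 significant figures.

L/L_☉ = (R/R_☉)² (T/T_☉)⁴ = (0.511)² × (14300/5772)⁴
       = 0.2611 × (2.477)⁴ = 0.2611 × 37.67 = 9.837.

9.84 L_sun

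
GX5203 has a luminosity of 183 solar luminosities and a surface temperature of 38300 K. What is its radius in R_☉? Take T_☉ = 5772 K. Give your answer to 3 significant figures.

R/R_☉ = √(L/L_☉) / (T/T_☉)² = √(183) / (6.635)²
       = 13.53 / 44.03 = 0.3072.

0.307 R_☉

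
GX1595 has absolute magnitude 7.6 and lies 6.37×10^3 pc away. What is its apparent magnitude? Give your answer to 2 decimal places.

m = M + 5 log₁₀(d/10 pc) = 7.6 + 5 log₁₀(6.37×10^3/10)
  = 7.6 + 5 × 2.804 = 7.6 + 14.02 = 21.62.

21.62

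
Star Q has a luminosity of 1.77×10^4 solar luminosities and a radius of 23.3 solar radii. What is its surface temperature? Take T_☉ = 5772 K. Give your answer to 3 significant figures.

1.38×10^4 K

T/T_☉ = (L/L_☉)^(1/4) / (R/R_☉)^(1/2)
T = 5772 × (1.77×10^4)^(1/4) / √(23.3) = 5772 × 11.53 / 4.827 = 1.379×10^4 K.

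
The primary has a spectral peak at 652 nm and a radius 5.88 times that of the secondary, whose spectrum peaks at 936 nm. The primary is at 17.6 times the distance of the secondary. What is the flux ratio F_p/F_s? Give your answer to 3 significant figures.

0.474

Wien's law: T_p/T_s = λ_s/λ_p = 936/652 = 1.436.
L_p/L_s = (R_p/R_s)²(T_p/T_s)⁴ = (5.88)²(1.436)⁴ = 146.8.
F_p/F_s = (L_p/L_s)/(d_p/d_s)² = 146.8/(17.6)² = 0.4741.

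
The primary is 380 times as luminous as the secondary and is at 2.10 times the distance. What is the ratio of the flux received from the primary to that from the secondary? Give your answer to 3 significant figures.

F = L/(4πd²), so F_p/F_s = (L_p/L_s) / (d_p/d_s)²
= 380 / (2.10)² = 380 / 4.410 = 86.17.

86.2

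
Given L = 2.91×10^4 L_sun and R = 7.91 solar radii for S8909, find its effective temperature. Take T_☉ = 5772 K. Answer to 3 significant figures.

2.68×10^4 K

T/T_☉ = (L/L_☉)^(1/4) / (R/R_☉)^(1/2)
T = 5772 × (2.91×10^4)^(1/4) / √(7.91) = 5772 × 13.06 / 2.812 = 2.680×10^4 K.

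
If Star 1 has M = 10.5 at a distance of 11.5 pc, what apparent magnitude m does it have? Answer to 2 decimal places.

10.80

m = M + 5 log₁₀(d/10 pc) = 10.5 + 5 log₁₀(11.5/10)
  = 10.5 + 5 × 0.061 = 10.5 + 0.30 = 10.80.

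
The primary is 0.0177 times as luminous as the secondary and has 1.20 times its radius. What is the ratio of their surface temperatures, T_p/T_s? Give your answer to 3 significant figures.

L ∝ R²T⁴ gives T ∝ (L/R²)^(1/4), so
T_p/T_s = (0.0177 / 1.20²)^(1/4) = (0.01229)^(1/4) = 0.3330.

0.333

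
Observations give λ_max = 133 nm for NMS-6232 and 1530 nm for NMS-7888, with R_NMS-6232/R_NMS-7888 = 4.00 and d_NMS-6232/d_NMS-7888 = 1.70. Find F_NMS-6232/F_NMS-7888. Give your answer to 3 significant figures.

9.70×10^4

Wien's law: T_NMS-6232/T_NMS-7888 = λ_NMS-7888/λ_NMS-6232 = 1530/133 = 11.50.
L_NMS-6232/L_NMS-7888 = (R_NMS-6232/R_NMS-7888)²(T_NMS-6232/T_NMS-7888)⁴ = (4.00)²(11.50)⁴ = 2.802×10^5.
F_NMS-6232/F_NMS-7888 = (L_NMS-6232/L_NMS-7888)/(d_NMS-6232/d_NMS-7888)² = 2.802×10^5/(1.70)² = 9.696×10^4.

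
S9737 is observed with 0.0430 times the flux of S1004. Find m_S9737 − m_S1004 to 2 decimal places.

3.42

m_S9737 − m_S1004 = −2.5 log₁₀(F_S9737/F_S1004) = −2.5 log₁₀(0.0430) = −2.5 × (-1.367) = 3.416.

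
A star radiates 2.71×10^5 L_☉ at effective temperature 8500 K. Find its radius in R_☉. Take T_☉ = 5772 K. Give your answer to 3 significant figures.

R/R_☉ = √(L/L_☉) / (T/T_☉)² = √(2.71×10^5) / (1.473)²
       = 520.6 / 2.169 = 240.0.

240 R_☉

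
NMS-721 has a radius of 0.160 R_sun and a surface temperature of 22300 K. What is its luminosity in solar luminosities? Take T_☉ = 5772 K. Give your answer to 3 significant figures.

L/L_☉ = (R/R_☉)² (T/T_☉)⁴ = (0.160)² × (22300/5772)⁴
       = 0.02560 × (3.863)⁴ = 0.02560 × 222.8 = 5.704.

5.70 solar luminosities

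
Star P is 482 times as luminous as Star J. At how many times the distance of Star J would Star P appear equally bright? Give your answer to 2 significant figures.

Equal flux requires L_P/d_P² = L_J/d_J², so d_P/d_J = √(L_P/L_J)
= √(482) = 21.95.

22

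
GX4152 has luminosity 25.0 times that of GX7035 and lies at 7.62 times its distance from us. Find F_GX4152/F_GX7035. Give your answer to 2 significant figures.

F = L/(4πd²), so F_GX4152/F_GX7035 = (L_GX4152/L_GX7035) / (d_GX4152/d_GX7035)²
= 25.0 / (7.62)² = 25.0 / 58.06 = 0.4306.

0.43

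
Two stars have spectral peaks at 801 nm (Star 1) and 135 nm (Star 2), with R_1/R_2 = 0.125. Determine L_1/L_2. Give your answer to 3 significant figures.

Wien's law gives T ∝ 1/λ_max, so T_1/T_2 = λ_2/λ_1 = 135/801 = 0.1685.
Then L ∝ R²T⁴ gives L_1/L_2 = (0.125)² × (0.1685)⁴ = 0.01562 × 8.069×10^-4 = 1.261×10^-5.

1.26×10^-5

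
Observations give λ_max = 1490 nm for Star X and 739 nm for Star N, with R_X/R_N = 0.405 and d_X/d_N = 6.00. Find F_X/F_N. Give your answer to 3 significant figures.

2.76×10^-4

Wien's law: T_X/T_N = λ_N/λ_X = 739/1490 = 0.4960.
L_X/L_N = (R_X/R_N)²(T_X/T_N)⁴ = (0.405)²(0.4960)⁴ = 0.009925.
F_X/F_N = (L_X/L_N)/(d_X/d_N)² = 0.009925/(6.00)² = 2.757×10^-4.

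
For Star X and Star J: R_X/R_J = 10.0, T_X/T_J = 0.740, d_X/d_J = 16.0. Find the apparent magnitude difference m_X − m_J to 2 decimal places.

L_X/L_J = (10.0)²(0.740)⁴ = 29.99.
F_X/F_J = (L_X/L_J)/(d_X/d_J)² = 29.99/256.0 = 0.1171.
m_X − m_J = −2.5 log₁₀(0.1171) = 2.33.

2.33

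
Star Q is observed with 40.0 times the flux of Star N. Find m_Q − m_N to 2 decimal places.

-4.01

m_Q − m_N = −2.5 log₁₀(F_Q/F_N) = −2.5 log₁₀(40.0) = −2.5 × (1.602) = -4.005.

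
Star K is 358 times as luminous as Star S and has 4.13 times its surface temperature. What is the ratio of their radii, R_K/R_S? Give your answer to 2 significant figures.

L ∝ R²T⁴ gives R ∝ √L / T², so
R_K/R_S = √(358) / (4.13)² = 18.92 / 17.06 = 1.109.

1.1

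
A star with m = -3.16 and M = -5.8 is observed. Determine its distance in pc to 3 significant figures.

33.7 pc

m − M = 5 log₁₀(d/10 pc)
-3.16 − (-5.8) = 2.64 = 5 log₁₀(d/10)
d = 10 × 10^(2.64/5) = 10 × 10^0.528 = 33.73 pc.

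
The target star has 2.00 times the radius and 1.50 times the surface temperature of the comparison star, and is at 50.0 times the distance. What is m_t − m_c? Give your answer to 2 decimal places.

L_t/L_c = (2.00)²(1.50)⁴ = 20.25.
F_t/F_c = (L_t/L_c)/(d_t/d_c)² = 20.25/2500 = 0.008100.
m_t − m_c = −2.5 log₁₀(0.008100) = 5.23.

5.23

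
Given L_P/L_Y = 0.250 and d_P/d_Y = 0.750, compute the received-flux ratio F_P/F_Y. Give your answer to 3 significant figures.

0.444

F = L/(4πd²), so F_P/F_Y = (L_P/L_Y) / (d_P/d_Y)²
= 0.250 / (0.750)² = 0.250 / 0.5625 = 0.4444.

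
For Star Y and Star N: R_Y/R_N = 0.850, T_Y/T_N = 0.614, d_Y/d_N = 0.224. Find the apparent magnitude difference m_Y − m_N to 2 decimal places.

L_Y/L_N = (0.850)²(0.614)⁴ = 0.1027.
F_Y/F_N = (L_Y/L_N)/(d_Y/d_N)² = 0.1027/0.05018 = 2.047.
m_Y − m_N = −2.5 log₁₀(2.047) = -0.78.

-0.78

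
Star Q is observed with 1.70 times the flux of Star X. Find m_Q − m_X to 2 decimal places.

-0.58

m_Q − m_X = −2.5 log₁₀(F_Q/F_X) = −2.5 log₁₀(1.70) = −2.5 × (0.230) = -0.576.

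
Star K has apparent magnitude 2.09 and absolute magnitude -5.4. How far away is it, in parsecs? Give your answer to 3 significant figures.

315 pc

m − M = 5 log₁₀(d/10 pc)
2.09 − (-5.4) = 7.49 = 5 log₁₀(d/10)
d = 10 × 10^(7.49/5) = 10 × 10^1.498 = 314.8 pc.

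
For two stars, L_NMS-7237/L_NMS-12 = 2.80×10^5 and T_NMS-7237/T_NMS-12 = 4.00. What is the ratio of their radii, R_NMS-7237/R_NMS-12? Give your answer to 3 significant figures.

L ∝ R²T⁴ gives R ∝ √L / T², so
R_NMS-7237/R_NMS-12 = √(2.80×10^5) / (4.00)² = 529.2 / 16.00 = 33.07.

33.1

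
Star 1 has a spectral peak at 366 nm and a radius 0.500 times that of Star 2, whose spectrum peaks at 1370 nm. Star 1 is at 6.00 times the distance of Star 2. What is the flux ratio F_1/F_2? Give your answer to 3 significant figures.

1.36

Wien's law: T_1/T_2 = λ_2/λ_1 = 1370/366 = 3.743.
L_1/L_2 = (R_1/R_2)²(T_1/T_2)⁴ = (0.500)²(3.743)⁴ = 49.08.
F_1/F_2 = (L_1/L_2)/(d_1/d_2)² = 49.08/(6.00)² = 1.363.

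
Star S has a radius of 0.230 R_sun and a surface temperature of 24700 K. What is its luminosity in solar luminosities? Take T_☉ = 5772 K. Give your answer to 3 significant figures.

17.7 solar luminosities

L/L_☉ = (R/R_☉)² (T/T_☉)⁴ = (0.230)² × (24700/5772)⁴
       = 0.05290 × (4.279)⁴ = 0.05290 × 335.3 = 17.74.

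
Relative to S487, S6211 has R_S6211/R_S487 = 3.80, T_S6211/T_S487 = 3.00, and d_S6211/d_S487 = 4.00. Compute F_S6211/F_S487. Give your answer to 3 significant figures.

73.1

L_S6211/L_S487 = (R_S6211/R_S487)²(T_S6211/T_S487)⁴ = (3.80)² × (3.00)⁴ = 1170.
F_S6211/F_S487 = (L_S6211/L_S487)/(d_S6211/d_S487)² = 1170 / (4.00)² = 73.10.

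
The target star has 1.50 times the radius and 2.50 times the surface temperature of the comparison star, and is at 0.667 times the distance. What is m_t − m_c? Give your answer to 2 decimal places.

L_t/L_c = (1.50)²(2.50)⁴ = 87.89.
F_t/F_c = (L_t/L_c)/(d_t/d_c)² = 87.89/0.4449 = 197.6.
m_t − m_c = −2.5 log₁₀(197.6) = -5.74.

-5.74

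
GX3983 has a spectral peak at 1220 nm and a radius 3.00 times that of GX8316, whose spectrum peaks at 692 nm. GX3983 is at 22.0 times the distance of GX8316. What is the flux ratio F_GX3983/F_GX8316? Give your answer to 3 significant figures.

Wien's law: T_GX3983/T_GX8316 = λ_GX8316/λ_GX3983 = 692/1220 = 0.5672.
L_GX3983/L_GX8316 = (R_GX3983/R_GX8316)²(T_GX3983/T_GX8316)⁴ = (3.00)²(0.5672)⁴ = 0.9316.
F_GX3983/F_GX8316 = (L_GX3983/L_GX8316)/(d_GX3983/d_GX8316)² = 0.9316/(22.0)² = 0.001925.

0.00192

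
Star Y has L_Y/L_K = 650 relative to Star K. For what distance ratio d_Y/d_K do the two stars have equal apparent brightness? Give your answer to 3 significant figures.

Equal flux requires L_Y/d_Y² = L_K/d_K², so d_Y/d_K = √(L_Y/L_K)
= √(650) = 25.50.

25.5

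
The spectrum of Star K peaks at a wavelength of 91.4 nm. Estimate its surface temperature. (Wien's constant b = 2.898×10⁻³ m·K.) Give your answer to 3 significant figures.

T = b/λ_max = 2.898×10⁻³ / (91.4×10⁻⁹) = 3.171×10^4 K.

3.17×10^4 K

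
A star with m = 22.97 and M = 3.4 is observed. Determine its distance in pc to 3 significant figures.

m − M = 5 log₁₀(d/10 pc)
22.97 − (3.4) = 19.57 = 5 log₁₀(d/10)
d = 10 × 10^(19.57/5) = 10 × 10^3.914 = 8.204×10^4 pc.

8.20×10^4 pc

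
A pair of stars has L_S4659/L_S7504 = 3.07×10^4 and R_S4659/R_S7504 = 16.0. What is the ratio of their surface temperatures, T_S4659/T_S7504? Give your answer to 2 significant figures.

3.3

L ∝ R²T⁴ gives T ∝ (L/R²)^(1/4), so
T_S4659/T_S7504 = (3.07×10^4 / 16.0²)^(1/4) = (119.9)^(1/4) = 3.309.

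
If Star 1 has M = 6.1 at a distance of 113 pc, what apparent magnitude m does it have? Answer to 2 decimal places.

11.37

m = M + 5 log₁₀(d/10 pc) = 6.1 + 5 log₁₀(113/10)
  = 6.1 + 5 × 1.053 = 6.1 + 5.27 = 11.37.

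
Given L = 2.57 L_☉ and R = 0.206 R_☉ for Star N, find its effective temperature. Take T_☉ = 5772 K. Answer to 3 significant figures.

1.61×10^4 K

T/T_☉ = (L/L_☉)^(1/4) / (R/R_☉)^(1/2)
T = 5772 × (2.57)^(1/4) / √(0.206) = 5772 × 1.266 / 0.4539 = 1.610×10^4 K.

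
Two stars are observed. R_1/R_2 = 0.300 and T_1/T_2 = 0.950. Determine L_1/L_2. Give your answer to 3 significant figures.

0.0733

From the Stefan–Boltzmann law, L ∝ R²T⁴, so
L_1/L_2 = (R_1/R_2)² (T_1/T_2)⁴ = (0.300)² × (0.950)⁴ = 0.09000 × 0.8145 = 0.07331.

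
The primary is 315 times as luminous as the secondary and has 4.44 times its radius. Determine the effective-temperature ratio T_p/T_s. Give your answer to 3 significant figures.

2.00

L ∝ R²T⁴ gives T ∝ (L/R²)^(1/4), so
T_p/T_s = (315 / 4.44²)^(1/4) = (15.98)^(1/4) = 1.999.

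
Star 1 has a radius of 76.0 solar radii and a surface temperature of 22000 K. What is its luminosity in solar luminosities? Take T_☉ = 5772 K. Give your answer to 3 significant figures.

L/L_☉ = (R/R_☉)² (T/T_☉)⁴ = (76.0)² × (22000/5772)⁴
       = 5776 × (3.812)⁴ = 5776 × 211.1 = 1.219×10^6.

1.22×10^6 solar luminosities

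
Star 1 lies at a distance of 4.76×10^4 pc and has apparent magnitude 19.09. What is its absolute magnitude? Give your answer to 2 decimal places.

M = m − 5 log₁₀(d/10 pc) = 19.09 − 5 log₁₀(4.76×10^4/10)
  = 19.09 − 5 × 3.678 = 19.09 − 18.39 = 0.70.

0.70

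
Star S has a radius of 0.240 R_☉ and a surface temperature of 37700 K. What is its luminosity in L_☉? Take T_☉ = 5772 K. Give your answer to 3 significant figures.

105 L_☉

L/L_☉ = (R/R_☉)² (T/T_☉)⁴ = (0.240)² × (37700/5772)⁴
       = 0.05760 × (6.532)⁴ = 0.05760 × 1820 = 104.8.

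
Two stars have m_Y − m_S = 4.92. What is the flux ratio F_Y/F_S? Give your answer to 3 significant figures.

0.0108

F_Y/F_S = 10^(−(m_Y − m_S)/2.5) = 10^(-4.92/2.5) = 10^-1.968 = 0.01076.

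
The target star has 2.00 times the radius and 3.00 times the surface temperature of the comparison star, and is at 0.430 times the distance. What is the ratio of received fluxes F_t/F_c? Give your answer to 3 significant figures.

L_t/L_c = (R_t/R_c)²(T_t/T_c)⁴ = (2.00)² × (3.00)⁴ = 324.0.
F_t/F_c = (L_t/L_c)/(d_t/d_c)² = 324.0 / (0.430)² = 1752.

1.75×10^3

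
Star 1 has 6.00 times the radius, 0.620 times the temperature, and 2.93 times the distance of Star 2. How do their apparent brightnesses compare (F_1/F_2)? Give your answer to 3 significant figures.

L_1/L_2 = (R_1/R_2)²(T_1/T_2)⁴ = (6.00)² × (0.620)⁴ = 5.319.
F_1/F_2 = (L_1/L_2)/(d_1/d_2)² = 5.319 / (2.93)² = 0.6196.

0.620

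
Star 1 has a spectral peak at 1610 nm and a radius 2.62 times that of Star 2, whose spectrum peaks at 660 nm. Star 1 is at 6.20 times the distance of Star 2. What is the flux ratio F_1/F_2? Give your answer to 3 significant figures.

0.00504

Wien's law: T_1/T_2 = λ_2/λ_1 = 660/1610 = 0.4099.
L_1/L_2 = (R_1/R_2)²(T_1/T_2)⁴ = (2.62)²(0.4099)⁴ = 0.1939.
F_1/F_2 = (L_1/L_2)/(d_1/d_2)² = 0.1939/(6.20)² = 0.005043.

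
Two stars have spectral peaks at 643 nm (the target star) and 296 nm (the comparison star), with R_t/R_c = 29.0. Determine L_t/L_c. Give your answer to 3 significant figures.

Wien's law gives T ∝ 1/λ_max, so T_t/T_c = λ_c/λ_t = 296/643 = 0.4603.
Then L ∝ R²T⁴ gives L_t/L_c = (29.0)² × (0.4603)⁴ = 841.0 × 0.04491 = 37.77.

37.8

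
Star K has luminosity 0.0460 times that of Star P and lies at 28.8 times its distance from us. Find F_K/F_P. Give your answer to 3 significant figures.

5.55×10^-5

F = L/(4πd²), so F_K/F_P = (L_K/L_P) / (d_K/d_P)²
= 0.0460 / (28.8)² = 0.0460 / 829.4 = 5.546×10^-5.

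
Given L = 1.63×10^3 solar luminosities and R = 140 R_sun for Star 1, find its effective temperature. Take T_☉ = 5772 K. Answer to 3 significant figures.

3.10×10^3 K

T/T_☉ = (L/L_☉)^(1/4) / (R/R_☉)^(1/2)
T = 5772 × (1.63×10^3)^(1/4) / √(140) = 5772 × 6.354 / 11.83 = 3100 K.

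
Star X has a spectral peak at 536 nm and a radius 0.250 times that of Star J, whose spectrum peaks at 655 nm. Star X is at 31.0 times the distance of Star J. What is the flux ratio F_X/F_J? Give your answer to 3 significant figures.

Wien's law: T_X/T_J = λ_J/λ_X = 655/536 = 1.222.
L_X/L_J = (R_X/R_J)²(T_X/T_J)⁴ = (0.250)²(1.222)⁴ = 0.1394.
F_X/F_J = (L_X/L_J)/(d_X/d_J)² = 0.1394/(31.0)² = 1.450×10^-4.

1.45×10^-4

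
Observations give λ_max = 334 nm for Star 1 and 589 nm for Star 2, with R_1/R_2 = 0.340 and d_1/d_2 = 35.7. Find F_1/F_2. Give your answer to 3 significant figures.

8.77×10^-4

Wien's law: T_1/T_2 = λ_2/λ_1 = 589/334 = 1.763.
L_1/L_2 = (R_1/R_2)²(T_1/T_2)⁴ = (0.340)²(1.763)⁴ = 1.118.
F_1/F_2 = (L_1/L_2)/(d_1/d_2)² = 1.118/(35.7)² = 8.772×10^-4.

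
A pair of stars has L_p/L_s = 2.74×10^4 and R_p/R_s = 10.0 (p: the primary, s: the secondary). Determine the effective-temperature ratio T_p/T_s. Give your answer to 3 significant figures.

4.07

L ∝ R²T⁴ gives T ∝ (L/R²)^(1/4), so
T_p/T_s = (2.74×10^4 / 10.0²)^(1/4) = (274.0)^(1/4) = 4.069.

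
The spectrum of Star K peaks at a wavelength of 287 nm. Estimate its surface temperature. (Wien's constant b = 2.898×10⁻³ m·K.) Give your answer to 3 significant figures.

T = b/λ_max = 2.898×10⁻³ / (287×10⁻⁹) = 1.010×10^4 K.

1.01×10^4 K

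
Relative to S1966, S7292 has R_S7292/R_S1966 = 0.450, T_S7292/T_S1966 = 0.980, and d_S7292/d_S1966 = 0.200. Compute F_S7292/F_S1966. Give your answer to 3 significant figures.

L_S7292/L_S1966 = (R_S7292/R_S1966)²(T_S7292/T_S1966)⁴ = (0.450)² × (0.980)⁴ = 0.1868.
F_S7292/F_S1966 = (L_S7292/L_S1966)/(d_S7292/d_S1966)² = 0.1868 / (0.200)² = 4.669.

4.67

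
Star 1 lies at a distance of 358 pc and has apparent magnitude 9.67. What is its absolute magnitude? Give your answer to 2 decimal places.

M = m − 5 log₁₀(d/10 pc) = 9.67 − 5 log₁₀(358/10)
  = 9.67 − 5 × 1.554 = 9.67 − 7.77 = 1.90.

1.90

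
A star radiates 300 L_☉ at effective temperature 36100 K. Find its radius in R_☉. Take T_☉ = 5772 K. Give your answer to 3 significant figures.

0.443 R_☉

R/R_☉ = √(L/L_☉) / (T/T_☉)² = √(300) / (6.254)²
       = 17.32 / 39.12 = 0.4428.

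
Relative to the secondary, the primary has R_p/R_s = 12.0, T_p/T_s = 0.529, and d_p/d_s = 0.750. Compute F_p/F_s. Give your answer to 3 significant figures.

L_p/L_s = (R_p/R_s)²(T_p/T_s)⁴ = (12.0)² × (0.529)⁴ = 11.28.
F_p/F_s = (L_p/L_s)/(d_p/d_s)² = 11.28 / (0.750)² = 20.05.

20.0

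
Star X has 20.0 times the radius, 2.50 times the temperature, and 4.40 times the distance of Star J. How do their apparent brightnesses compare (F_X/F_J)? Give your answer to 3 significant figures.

L_X/L_J = (R_X/R_J)²(T_X/T_J)⁴ = (20.0)² × (2.50)⁴ = 1.562×10^4.
F_X/F_J = (L_X/L_J)/(d_X/d_J)² = 1.562×10^4 / (4.40)² = 807.1.

807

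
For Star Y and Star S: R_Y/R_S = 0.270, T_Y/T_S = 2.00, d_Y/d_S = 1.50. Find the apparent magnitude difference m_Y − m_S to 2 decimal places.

L_Y/L_S = (0.270)²(2.00)⁴ = 1.166.
F_Y/F_S = (L_Y/L_S)/(d_Y/d_S)² = 1.166/2.250 = 0.5184.
m_Y − m_S = −2.5 log₁₀(0.5184) = 0.71.

0.71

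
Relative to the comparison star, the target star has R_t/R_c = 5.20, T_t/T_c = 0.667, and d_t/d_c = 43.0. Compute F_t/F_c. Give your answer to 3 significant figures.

L_t/L_c = (R_t/R_c)²(T_t/T_c)⁴ = (5.20)² × (0.667)⁴ = 5.352.
F_t/F_c = (L_t/L_c)/(d_t/d_c)² = 5.352 / (43.0)² = 0.002894.

0.00289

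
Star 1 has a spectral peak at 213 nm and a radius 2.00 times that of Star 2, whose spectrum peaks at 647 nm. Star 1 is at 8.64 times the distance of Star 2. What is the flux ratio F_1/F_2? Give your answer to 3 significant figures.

Wien's law: T_1/T_2 = λ_2/λ_1 = 647/213 = 3.038.
L_1/L_2 = (R_1/R_2)²(T_1/T_2)⁴ = (2.00)²(3.038)⁴ = 340.5.
F_1/F_2 = (L_1/L_2)/(d_1/d_2)² = 340.5/(8.64)² = 4.562.

4.56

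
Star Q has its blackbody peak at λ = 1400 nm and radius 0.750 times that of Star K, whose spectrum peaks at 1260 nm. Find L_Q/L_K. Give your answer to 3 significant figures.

0.369

Wien's law gives T ∝ 1/λ_max, so T_Q/T_K = λ_K/λ_Q = 1260/1400 = 0.9000.
Then L ∝ R²T⁴ gives L_Q/L_K = (0.750)² × (0.9000)⁴ = 0.5625 × 0.6561 = 0.3691.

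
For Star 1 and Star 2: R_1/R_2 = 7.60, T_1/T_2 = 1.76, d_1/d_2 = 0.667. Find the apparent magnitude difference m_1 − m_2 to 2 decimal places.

-7.74

L_1/L_2 = (7.60)²(1.76)⁴ = 554.2.
F_1/F_2 = (L_1/L_2)/(d_1/d_2)² = 554.2/0.4449 = 1246.
m_1 − m_2 = −2.5 log₁₀(1246) = -7.74.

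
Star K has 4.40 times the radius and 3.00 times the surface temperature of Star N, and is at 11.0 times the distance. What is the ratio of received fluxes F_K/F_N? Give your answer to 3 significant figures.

13.0

L_K/L_N = (R_K/R_N)²(T_K/T_N)⁴ = (4.40)² × (3.00)⁴ = 1568.
F_K/F_N = (L_K/L_N)/(d_K/d_N)² = 1568 / (11.0)² = 12.96.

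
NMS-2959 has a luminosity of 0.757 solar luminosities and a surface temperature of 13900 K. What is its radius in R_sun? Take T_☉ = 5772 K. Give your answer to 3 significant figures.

0.150 R_sun

R/R_☉ = √(L/L_☉) / (T/T_☉)² = √(0.757) / (2.408)²
       = 0.8701 / 5.799 = 0.1500.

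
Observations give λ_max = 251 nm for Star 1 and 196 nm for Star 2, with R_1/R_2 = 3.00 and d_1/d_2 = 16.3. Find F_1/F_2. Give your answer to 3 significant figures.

Wien's law: T_1/T_2 = λ_2/λ_1 = 196/251 = 0.7809.
L_1/L_2 = (R_1/R_2)²(T_1/T_2)⁴ = (3.00)²(0.7809)⁴ = 3.346.
F_1/F_2 = (L_1/L_2)/(d_1/d_2)² = 3.346/(16.3)² = 0.01259.

0.0126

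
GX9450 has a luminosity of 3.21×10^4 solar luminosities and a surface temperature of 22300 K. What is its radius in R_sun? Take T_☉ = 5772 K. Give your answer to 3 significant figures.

R/R_☉ = √(L/L_☉) / (T/T_☉)² = √(3.21×10^4) / (3.863)²
       = 179.2 / 14.93 = 12.00.

12.0 R_sun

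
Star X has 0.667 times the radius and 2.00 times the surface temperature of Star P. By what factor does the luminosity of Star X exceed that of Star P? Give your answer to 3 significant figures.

From the Stefan–Boltzmann law, L ∝ R²T⁴, so
L_X/L_P = (R_X/R_P)² (T_X/T_P)⁴ = (0.667)² × (2.00)⁴ = 0.4449 × 16.00 = 7.118.

7.12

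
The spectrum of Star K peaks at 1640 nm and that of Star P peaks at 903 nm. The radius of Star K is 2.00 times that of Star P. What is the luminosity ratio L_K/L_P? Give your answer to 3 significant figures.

0.368

Wien's law gives T ∝ 1/λ_max, so T_K/T_P = λ_P/λ_K = 903/1640 = 0.5506.
Then L ∝ R²T⁴ gives L_K/L_P = (2.00)² × (0.5506)⁴ = 4.000 × 0.09191 = 0.3677.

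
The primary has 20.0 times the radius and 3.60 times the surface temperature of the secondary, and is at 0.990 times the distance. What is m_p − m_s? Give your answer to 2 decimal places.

-12.09

L_p/L_s = (20.0)²(3.60)⁴ = 6.718×10^4.
F_p/F_s = (L_p/L_s)/(d_p/d_s)² = 6.718×10^4/0.9801 = 6.855×10^4.
m_p − m_s = −2.5 log₁₀(6.855×10^4) = -12.09.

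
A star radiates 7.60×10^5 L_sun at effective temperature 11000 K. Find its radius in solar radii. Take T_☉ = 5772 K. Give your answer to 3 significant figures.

240 solar radii

R/R_☉ = √(L/L_☉) / (T/T_☉)² = √(7.60×10^5) / (1.906)²
       = 871.8 / 3.632 = 240.0.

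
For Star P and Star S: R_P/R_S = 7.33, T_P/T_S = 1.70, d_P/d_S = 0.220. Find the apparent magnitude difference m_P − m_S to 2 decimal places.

L_P/L_S = (7.33)²(1.70)⁴ = 448.7.
F_P/F_S = (L_P/L_S)/(d_P/d_S)² = 448.7/0.04840 = 9272.
m_P − m_S = −2.5 log₁₀(9272) = -9.92.

-9.92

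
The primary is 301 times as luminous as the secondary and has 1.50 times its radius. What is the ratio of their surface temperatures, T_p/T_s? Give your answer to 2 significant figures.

3.4

L ∝ R²T⁴ gives T ∝ (L/R²)^(1/4), so
T_p/T_s = (301 / 1.50²)^(1/4) = (133.8)^(1/4) = 3.401.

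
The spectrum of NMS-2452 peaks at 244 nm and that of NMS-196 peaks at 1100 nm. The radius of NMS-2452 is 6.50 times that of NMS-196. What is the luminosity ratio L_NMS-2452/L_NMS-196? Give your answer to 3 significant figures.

1.75×10^4

Wien's law gives T ∝ 1/λ_max, so T_NMS-2452/T_NMS-196 = λ_NMS-196/λ_NMS-2452 = 1100/244 = 4.508.
Then L ∝ R²T⁴ gives L_NMS-2452/L_NMS-196 = (6.50)² × (4.508)⁴ = 42.25 × 413.1 = 1.745×10^4.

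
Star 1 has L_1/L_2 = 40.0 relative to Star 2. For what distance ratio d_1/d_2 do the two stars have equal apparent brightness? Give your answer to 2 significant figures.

6.3

Equal flux requires L_1/d_1² = L_2/d_2², so d_1/d_2 = √(L_1/L_2)
= √(40.0) = 6.325.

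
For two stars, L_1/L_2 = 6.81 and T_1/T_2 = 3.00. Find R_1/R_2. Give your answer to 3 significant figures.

0.290

L ∝ R²T⁴ gives R ∝ √L / T², so
R_1/R_2 = √(6.81) / (3.00)² = 2.610 / 9.000 = 0.2900.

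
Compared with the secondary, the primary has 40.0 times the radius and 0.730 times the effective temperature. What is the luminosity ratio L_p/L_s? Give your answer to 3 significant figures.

454

From the Stefan–Boltzmann law, L ∝ R²T⁴, so
L_p/L_s = (R_p/R_s)² (T_p/T_s)⁴ = (40.0)² × (0.730)⁴ = 1600 × 0.2840 = 454.4.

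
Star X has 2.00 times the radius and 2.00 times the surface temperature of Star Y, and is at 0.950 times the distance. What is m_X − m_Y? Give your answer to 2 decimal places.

-4.63

L_X/L_Y = (2.00)²(2.00)⁴ = 64.00.
F_X/F_Y = (L_X/L_Y)/(d_X/d_Y)² = 64.00/0.9025 = 70.91.
m_X − m_Y = −2.5 log₁₀(70.91) = -4.63.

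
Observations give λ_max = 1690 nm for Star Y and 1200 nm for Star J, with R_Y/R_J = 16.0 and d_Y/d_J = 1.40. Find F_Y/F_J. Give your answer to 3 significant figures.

33.2

Wien's law: T_Y/T_J = λ_J/λ_Y = 1200/1690 = 0.7101.
L_Y/L_J = (R_Y/R_J)²(T_Y/T_J)⁴ = (16.0)²(0.7101)⁴ = 65.08.
F_Y/F_J = (L_Y/L_J)/(d_Y/d_J)² = 65.08/(1.40)² = 33.20.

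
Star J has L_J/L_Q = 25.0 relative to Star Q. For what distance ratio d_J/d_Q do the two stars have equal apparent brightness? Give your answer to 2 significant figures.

5.0

Equal flux requires L_J/d_J² = L_Q/d_Q², so d_J/d_Q = √(L_J/L_Q)
= √(25.0) = 5.000.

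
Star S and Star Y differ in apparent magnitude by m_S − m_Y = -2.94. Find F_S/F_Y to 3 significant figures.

F_S/F_Y = 10^(−(m_S − m_Y)/2.5) = 10^(2.94/2.5) = 10^1.176 = 15.00.

15.0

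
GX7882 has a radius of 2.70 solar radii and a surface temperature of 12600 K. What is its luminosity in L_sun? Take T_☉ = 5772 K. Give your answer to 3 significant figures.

L/L_☉ = (R/R_☉)² (T/T_☉)⁴ = (2.70)² × (12600/5772)⁴
       = 7.290 × (2.183)⁴ = 7.290 × 22.71 = 165.5.

166 L_sun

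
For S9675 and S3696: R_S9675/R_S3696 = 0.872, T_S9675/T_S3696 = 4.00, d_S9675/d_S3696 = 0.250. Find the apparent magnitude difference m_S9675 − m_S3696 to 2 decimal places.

L_S9675/L_S3696 = (0.872)²(4.00)⁴ = 194.7.
F_S9675/F_S3696 = (L_S9675/L_S3696)/(d_S9675/d_S3696)² = 194.7/0.06250 = 3115.
m_S9675 − m_S3696 = −2.5 log₁₀(3115) = -8.73.

-8.73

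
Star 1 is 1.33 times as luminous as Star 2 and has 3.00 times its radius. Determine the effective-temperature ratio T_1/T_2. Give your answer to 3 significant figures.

0.620

L ∝ R²T⁴ gives T ∝ (L/R²)^(1/4), so
T_1/T_2 = (1.33 / 3.00²)^(1/4) = (0.1478)^(1/4) = 0.6200.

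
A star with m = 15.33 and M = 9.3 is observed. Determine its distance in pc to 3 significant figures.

161 pc

m − M = 5 log₁₀(d/10 pc)
15.33 − (9.3) = 6.03 = 5 log₁₀(d/10)
d = 10 × 10^(6.03/5) = 10 × 10^1.206 = 160.7 pc.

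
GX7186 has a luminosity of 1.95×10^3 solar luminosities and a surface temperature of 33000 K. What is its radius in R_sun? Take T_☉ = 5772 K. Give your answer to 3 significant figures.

R/R_☉ = √(L/L_☉) / (T/T_☉)² = √(1.95×10^3) / (5.717)²
       = 44.16 / 32.69 = 1.351.

1.35 R_sun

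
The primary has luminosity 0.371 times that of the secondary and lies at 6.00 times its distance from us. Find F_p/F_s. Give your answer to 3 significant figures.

F = L/(4πd²), so F_p/F_s = (L_p/L_s) / (d_p/d_s)²
= 0.371 / (6.00)² = 0.371 / 36.00 = 0.01031.

0.0103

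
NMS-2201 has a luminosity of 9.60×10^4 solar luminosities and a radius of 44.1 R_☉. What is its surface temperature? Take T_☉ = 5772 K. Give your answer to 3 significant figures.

T/T_☉ = (L/L_☉)^(1/4) / (R/R_☉)^(1/2)
T = 5772 × (9.60×10^4)^(1/4) / √(44.1) = 5772 × 17.60 / 6.641 = 1.530×10^4 K.

1.53×10^4 K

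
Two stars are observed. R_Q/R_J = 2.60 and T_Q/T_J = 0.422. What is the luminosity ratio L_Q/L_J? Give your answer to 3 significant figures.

From the Stefan–Boltzmann law, L ∝ R²T⁴, so
L_Q/L_J = (R_Q/R_J)² (T_Q/T_J)⁴ = (2.60)² × (0.422)⁴ = 6.760 × 0.03171 = 0.2144.

0.214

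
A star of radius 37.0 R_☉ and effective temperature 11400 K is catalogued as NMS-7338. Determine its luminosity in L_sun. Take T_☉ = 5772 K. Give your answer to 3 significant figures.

L/L_☉ = (R/R_☉)² (T/T_☉)⁴ = (37.0)² × (11400/5772)⁴
       = 1369 × (1.975)⁴ = 1369 × 15.22 = 2.083×10^4.

2.08×10^4 L_sun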